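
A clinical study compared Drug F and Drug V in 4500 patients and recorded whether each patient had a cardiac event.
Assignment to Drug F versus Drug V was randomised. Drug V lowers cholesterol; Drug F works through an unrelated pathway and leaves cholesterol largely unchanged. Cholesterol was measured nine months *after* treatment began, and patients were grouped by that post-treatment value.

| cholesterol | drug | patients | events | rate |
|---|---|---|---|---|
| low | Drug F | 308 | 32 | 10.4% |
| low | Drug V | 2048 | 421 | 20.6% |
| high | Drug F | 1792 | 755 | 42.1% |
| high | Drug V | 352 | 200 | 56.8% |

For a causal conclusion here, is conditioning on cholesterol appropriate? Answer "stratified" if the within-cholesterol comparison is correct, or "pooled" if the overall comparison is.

pooled

Drug F is lower inside every cholesterol stratum but Drug V is lower in aggregate. Whether to stratify depends on how cholesterol relates to the drug.
Cholesterol is recorded after the drug and is itself shifted by it — it sits on the causal path from drug to outcome. Conditioning on a mediator would strip out part of the effect we want; the pooled comparison gives the total causal effect.
Pooled: Drug F 37.5% vs Drug V 25.9%; Drug V is lower overall.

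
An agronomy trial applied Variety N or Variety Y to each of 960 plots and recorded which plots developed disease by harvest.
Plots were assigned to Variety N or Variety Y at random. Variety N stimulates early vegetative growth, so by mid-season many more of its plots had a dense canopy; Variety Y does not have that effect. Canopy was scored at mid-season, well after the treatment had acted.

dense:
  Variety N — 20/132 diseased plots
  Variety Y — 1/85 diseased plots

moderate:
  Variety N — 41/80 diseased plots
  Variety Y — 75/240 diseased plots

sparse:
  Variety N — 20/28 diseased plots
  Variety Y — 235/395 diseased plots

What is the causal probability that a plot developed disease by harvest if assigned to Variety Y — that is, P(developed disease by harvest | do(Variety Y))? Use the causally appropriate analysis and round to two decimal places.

0.43

Within every mid-season canopy level Variety Y has the lower rate, yet pooled Variety N does — Simpson's reversal.
Mid-season canopy is recorded after the variety and is itself shifted by it — it sits on the causal path from variety to outcome. Conditioning on a mediator would strip out part of the effect we want; the pooled comparison gives the total causal effect.
So P(outcome | do(Variety Y)) is just the pooled rate for Variety Y: 311/720 = 0.432.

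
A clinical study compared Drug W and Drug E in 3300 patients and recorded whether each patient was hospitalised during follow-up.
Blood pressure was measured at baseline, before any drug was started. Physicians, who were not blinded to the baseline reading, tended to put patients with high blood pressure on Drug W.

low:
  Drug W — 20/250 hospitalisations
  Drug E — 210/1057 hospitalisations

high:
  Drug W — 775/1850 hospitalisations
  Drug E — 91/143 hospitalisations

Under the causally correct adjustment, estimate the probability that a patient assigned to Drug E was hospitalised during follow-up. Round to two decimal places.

0.46

Here blood pressure is a common cause — it drives both which drug a case falls under and the outcome. The crude comparison mixes populations; the stratum-specific rates are the causally relevant ones.
Standardising Drug E to the population blood pressure mix: 0.396·210/1057 + 0.604·91/143 = 0.463.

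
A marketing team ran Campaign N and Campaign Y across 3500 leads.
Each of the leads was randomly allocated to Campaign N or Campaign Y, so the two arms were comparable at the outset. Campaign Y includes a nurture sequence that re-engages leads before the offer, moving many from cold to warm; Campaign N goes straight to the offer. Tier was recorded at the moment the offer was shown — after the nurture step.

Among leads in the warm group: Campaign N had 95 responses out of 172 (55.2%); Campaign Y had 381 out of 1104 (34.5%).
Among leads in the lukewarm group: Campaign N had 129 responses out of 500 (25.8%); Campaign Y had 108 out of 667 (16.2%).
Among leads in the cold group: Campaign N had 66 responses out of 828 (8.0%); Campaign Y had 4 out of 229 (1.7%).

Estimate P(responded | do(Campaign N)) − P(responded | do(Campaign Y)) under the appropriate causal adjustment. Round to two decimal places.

Stratifying would compare campaigns among leads the campaigns themselves sorted into engagement tier groups — a form of selection on an intermediate. The unconditioned pooled rates give the total causal effect.
The causal difference is the pooled difference: 0.193 − 0.246 = -0.053.

-0.05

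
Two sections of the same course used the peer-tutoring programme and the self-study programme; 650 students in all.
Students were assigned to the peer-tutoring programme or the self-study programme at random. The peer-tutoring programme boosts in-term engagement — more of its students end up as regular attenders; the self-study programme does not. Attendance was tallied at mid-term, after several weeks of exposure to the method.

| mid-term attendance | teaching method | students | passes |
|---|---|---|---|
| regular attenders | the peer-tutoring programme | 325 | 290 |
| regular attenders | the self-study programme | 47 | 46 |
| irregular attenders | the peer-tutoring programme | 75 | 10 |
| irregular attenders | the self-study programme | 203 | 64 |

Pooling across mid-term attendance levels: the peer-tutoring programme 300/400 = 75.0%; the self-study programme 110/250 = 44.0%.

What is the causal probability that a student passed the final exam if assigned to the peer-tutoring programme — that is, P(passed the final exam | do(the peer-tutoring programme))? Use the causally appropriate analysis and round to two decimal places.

Mid-term attendance here is a post-treatment variable shaped by the teaching method; conditioning on it would introduce bias rather than remove it. The overall comparison is the causal one.
So P(outcome | do(the peer-tutoring programme)) is just the pooled rate for the peer-tutoring programme: 300/400 = 0.750.

0.75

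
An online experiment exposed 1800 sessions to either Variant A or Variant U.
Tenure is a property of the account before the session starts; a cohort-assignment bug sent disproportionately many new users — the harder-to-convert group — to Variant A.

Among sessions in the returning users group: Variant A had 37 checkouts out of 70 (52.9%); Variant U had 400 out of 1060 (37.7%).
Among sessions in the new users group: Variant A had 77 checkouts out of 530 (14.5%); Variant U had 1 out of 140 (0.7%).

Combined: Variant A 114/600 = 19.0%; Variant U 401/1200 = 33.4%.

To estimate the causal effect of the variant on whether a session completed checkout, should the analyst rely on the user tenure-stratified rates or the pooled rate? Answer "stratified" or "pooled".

User tenure satisfies the back-door criterion: it is not a descendant of the variant, and it blocks the spurious path from variant to outcome. Adjusting for it (i.e., using the within-user tenure rates) gives the causal effect.
Within each level — returning users: 52.9% vs 37.7%; new users: 14.5% vs 0.7% — Variant A is higher every time.

stratified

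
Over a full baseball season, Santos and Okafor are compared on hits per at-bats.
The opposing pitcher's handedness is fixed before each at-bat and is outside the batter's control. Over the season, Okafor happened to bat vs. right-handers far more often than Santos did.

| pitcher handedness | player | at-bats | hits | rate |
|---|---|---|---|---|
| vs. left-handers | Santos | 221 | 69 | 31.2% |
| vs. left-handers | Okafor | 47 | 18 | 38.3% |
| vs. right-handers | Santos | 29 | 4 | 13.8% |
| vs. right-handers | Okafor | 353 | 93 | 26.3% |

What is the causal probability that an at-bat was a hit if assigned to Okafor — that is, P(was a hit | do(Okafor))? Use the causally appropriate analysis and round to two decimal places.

The pitcher handedness-specific comparison favours Okafor throughout, but the pooled figures favour Santos. The question is whether to condition on pitcher handedness.
Here pitcher handedness is a common cause — it drives both which player a case falls under and the outcome. The crude comparison mixes populations; the stratum-specific rates are the causally relevant ones.
Standardising Okafor to the population pitcher handedness mix: 0.412·18/47 + 0.588·93/353 = 0.313.

0.31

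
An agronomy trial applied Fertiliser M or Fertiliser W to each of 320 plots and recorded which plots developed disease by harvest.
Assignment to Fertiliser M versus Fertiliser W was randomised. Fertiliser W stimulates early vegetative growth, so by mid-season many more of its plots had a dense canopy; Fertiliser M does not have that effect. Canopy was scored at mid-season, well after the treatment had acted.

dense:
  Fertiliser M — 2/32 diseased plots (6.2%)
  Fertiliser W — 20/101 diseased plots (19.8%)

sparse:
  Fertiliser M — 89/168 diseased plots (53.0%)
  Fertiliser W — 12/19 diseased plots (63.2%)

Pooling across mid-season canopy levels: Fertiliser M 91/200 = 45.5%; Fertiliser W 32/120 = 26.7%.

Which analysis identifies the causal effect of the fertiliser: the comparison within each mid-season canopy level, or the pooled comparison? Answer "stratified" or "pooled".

Mid-season canopy lies on the pathway fertiliser → mid-season canopy → outcome, so adjusting for it blocks the indirect effect. For the total causal effect of fertiliser, use the unadjusted pooled rates.
Pooled: Fertiliser M 45.5% vs Fertiliser W 26.7%; Fertiliser W is lower overall.

pooled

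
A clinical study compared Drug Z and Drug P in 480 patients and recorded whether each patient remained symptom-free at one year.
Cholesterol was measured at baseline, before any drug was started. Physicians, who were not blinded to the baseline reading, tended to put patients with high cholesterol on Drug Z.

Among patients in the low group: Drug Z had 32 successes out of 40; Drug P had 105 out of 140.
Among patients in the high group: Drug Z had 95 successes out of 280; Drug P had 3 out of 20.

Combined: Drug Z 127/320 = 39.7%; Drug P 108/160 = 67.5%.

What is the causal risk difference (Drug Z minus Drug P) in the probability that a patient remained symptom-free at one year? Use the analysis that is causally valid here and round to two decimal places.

Drug Z is higher inside every cholesterol stratum but Drug P is higher in aggregate. Whether to stratify depends on how cholesterol relates to the drug.
Here cholesterol is a common cause — it drives both which drug a case falls under and the outcome. The crude comparison mixes populations; the stratum-specific rates are the causally relevant ones.
Adjusting over the population distribution of cholesterol: 0.375·(0.800−0.750) + 0.625·(0.339−0.150) = +0.137.

+0.14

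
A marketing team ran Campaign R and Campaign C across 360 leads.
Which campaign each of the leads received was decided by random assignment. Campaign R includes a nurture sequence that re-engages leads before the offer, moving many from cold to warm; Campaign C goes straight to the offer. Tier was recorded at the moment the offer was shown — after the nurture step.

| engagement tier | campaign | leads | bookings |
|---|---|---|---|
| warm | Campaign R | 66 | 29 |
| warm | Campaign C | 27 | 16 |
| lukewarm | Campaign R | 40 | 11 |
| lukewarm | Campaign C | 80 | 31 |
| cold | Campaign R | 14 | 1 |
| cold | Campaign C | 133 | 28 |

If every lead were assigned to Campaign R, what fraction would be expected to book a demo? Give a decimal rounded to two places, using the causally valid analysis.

0.34

Stratifying would compare campaigns among leads the campaigns themselves sorted into engagement tier groups — a form of selection on an intermediate. The unconditioned pooled rates give the total causal effect.
So P(outcome | do(Campaign R)) is just the pooled rate for Campaign R: 41/120 = 0.342.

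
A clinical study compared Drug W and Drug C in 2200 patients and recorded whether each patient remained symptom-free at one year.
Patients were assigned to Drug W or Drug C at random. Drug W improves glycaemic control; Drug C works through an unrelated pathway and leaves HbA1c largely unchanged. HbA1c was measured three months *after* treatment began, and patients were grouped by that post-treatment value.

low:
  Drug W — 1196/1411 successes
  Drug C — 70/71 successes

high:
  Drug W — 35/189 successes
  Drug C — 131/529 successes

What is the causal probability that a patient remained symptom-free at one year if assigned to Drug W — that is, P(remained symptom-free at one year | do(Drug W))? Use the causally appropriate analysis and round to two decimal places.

HbA1c is downstream of the drug. One should not condition on a consequence of treatment, so the overall rates are the right comparison.
So P(outcome | do(Drug W)) is just the pooled rate for Drug W: 1231/1600 = 0.769.

0.77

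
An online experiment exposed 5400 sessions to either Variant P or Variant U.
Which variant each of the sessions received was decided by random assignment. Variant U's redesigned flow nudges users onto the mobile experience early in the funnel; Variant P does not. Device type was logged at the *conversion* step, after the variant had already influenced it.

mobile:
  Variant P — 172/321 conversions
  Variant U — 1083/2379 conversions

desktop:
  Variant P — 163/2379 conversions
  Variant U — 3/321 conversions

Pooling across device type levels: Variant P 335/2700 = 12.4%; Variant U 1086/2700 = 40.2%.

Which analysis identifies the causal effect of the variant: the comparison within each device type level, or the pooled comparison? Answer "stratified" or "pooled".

pooled

Because the variant influences device type, device type is a post-treatment mediator, not a confounder. Stratifying on it would bias the estimate; the causal effect is the crude pooled difference.
Pooled: Variant P 12.4% vs Variant U 40.2%; Variant U is higher overall.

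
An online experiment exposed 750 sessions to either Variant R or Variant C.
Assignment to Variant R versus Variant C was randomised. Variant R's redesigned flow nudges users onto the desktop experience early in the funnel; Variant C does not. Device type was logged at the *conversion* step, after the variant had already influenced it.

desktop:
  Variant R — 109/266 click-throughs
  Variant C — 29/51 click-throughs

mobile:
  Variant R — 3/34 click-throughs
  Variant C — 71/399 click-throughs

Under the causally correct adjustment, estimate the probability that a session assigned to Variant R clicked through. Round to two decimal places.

0.37

Device type is downstream of the variant. One should not condition on a consequence of treatment, so the overall rates are the right comparison.
So P(outcome | do(Variant R)) is just the pooled rate for Variant R: 112/300 = 0.373.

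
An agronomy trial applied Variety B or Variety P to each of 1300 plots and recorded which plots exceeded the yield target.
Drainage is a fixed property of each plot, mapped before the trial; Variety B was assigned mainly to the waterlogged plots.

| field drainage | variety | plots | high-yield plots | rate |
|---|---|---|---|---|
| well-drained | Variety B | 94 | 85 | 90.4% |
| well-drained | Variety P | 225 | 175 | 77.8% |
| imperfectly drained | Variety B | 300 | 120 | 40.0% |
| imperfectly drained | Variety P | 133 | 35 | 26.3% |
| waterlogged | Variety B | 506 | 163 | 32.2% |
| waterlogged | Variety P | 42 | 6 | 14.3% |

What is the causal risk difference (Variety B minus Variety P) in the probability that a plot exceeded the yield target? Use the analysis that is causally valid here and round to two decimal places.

Field drainage satisfies the back-door criterion: it is not a descendant of the variety, and it blocks the spurious path from variety to outcome. Adjusting for it (i.e., using the within-field drainage rates) gives the causal effect.
Adjusting over the population distribution of field drainage: 0.245·(0.904−0.778) + 0.333·(0.400−0.263) + 0.422·(0.322−0.143) = +0.152.

+0.15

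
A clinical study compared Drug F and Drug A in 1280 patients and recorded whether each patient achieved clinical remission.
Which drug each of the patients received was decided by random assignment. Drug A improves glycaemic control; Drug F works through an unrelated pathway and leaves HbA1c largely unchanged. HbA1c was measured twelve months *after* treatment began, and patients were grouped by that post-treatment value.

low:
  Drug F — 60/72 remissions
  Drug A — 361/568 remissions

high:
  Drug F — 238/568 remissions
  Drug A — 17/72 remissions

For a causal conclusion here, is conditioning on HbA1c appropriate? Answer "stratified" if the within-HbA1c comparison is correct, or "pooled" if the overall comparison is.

pooled

HbA1c lies on the pathway drug → HbA1c → outcome, so adjusting for it blocks the indirect effect. For the total causal effect of drug, use the unadjusted pooled rates.
Pooled: Drug F 46.6% vs Drug A 59.1%; Drug A is higher overall.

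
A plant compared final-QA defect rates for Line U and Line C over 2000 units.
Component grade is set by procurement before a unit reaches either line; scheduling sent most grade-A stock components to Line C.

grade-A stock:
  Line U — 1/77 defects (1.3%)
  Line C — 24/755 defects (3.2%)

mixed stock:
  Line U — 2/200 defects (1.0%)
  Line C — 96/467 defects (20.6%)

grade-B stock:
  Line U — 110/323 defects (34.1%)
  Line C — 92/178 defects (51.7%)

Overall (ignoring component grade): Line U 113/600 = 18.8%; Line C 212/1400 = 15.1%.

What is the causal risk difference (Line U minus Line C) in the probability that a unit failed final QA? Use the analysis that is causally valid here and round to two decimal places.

-0.12

The imbalance in component grade arose from how units were allocated, not from anything the line did; and component grade independently affects the outcome. The pooled gap is confounded — condition on component grade.
Adjusting over the population distribution of component grade: 0.416·(0.013−0.032) + 0.334·(0.010−0.206) + 0.251·(0.341−0.517) = -0.117.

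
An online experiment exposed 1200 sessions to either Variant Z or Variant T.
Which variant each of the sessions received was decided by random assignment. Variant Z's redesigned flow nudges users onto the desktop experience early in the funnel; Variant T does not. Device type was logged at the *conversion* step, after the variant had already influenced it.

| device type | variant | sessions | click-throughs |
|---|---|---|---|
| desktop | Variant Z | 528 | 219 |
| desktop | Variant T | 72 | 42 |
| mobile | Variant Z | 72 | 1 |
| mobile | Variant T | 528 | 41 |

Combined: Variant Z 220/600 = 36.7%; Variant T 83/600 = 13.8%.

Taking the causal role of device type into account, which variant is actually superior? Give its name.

Variant Z

The stratified and pooled comparisons disagree (Variant T wins within each device type; Variant Z wins overall), so the answer turns on the causal role of device type.
Device type here is a post-treatment variable shaped by the variant; conditioning on it would introduce bias rather than remove it. The overall comparison is the causal one.
Pooled: Variant Z 36.7% vs Variant T 13.8%; Variant Z is higher overall.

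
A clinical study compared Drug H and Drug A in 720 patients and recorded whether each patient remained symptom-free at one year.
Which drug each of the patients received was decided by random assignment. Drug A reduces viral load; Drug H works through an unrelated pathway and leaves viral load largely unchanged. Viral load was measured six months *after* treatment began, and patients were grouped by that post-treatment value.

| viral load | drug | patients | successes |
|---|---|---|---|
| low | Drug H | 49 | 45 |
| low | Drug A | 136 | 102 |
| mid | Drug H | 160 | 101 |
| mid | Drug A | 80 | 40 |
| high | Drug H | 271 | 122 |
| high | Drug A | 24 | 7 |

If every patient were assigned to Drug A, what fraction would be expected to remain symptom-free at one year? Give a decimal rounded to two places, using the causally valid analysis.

0.62

Within every viral load level Drug H has the higher rate, yet pooled Drug A does — Simpson's reversal.
The distribution of viral load is itself part of what the drug does — it is an intermediate outcome. Holding it fixed would remove that part of the effect; the total effect is the pooled difference.
So P(outcome | do(Drug A)) is just the pooled rate for Drug A: 149/240 = 0.621.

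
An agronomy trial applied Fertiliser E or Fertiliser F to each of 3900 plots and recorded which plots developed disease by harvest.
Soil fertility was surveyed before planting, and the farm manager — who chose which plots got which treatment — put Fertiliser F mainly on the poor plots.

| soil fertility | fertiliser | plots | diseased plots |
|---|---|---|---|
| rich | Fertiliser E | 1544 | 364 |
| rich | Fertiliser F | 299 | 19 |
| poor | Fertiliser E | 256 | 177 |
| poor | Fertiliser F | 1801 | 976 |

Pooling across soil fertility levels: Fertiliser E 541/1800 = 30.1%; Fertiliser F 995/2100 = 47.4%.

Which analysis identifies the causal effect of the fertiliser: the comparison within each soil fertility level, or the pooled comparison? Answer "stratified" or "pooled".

stratified

Nothing the fertiliser does changes soil fertility; the imbalance is an allocation artefact. With soil fertility also predicting the outcome, the pooled figure is confounded, and the within-stratum comparison is the causal one.
Within each level — rich: 23.6% vs 6.4%; poor: 69.1% vs 54.2% — Fertiliser F is lower every time.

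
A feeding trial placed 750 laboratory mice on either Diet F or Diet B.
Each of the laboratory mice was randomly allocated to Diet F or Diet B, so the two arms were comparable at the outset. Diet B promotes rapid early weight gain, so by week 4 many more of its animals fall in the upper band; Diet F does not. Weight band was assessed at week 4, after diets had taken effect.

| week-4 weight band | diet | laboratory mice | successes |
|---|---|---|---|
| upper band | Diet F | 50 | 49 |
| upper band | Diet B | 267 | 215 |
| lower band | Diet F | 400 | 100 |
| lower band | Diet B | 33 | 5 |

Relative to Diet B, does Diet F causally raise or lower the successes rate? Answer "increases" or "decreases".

Diet F is higher inside every week-4 weight band stratum but Diet B is higher in aggregate. Whether to stratify depends on how week-4 weight band relates to the diet.
The distribution of week-4 weight band is itself part of what the diet does — it is an intermediate outcome. Holding it fixed would remove that part of the effect; the total effect is the pooled difference.
Pooled: Diet F 33.1% vs Diet B 73.3%; Diet B is higher overall.

decreases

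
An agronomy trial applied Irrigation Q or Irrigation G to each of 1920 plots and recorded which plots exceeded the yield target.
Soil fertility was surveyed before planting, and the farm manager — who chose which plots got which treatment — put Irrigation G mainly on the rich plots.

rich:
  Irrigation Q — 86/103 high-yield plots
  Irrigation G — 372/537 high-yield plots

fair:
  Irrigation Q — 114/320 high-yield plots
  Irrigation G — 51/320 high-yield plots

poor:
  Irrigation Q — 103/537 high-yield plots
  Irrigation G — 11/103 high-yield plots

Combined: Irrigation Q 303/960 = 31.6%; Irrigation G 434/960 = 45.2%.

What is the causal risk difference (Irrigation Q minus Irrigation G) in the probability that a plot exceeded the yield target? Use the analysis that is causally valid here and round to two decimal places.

+0.14

Soil fertility satisfies the back-door criterion: it is not a descendant of the irrigation, and it blocks the spurious path from irrigation to outcome. Adjusting for it (i.e., using the within-soil fertility rates) gives the causal effect.
Adjusting over the population distribution of soil fertility: 0.333·(0.835−0.693) + 0.333·(0.356−0.159) + 0.333·(0.192−0.107) = +0.141.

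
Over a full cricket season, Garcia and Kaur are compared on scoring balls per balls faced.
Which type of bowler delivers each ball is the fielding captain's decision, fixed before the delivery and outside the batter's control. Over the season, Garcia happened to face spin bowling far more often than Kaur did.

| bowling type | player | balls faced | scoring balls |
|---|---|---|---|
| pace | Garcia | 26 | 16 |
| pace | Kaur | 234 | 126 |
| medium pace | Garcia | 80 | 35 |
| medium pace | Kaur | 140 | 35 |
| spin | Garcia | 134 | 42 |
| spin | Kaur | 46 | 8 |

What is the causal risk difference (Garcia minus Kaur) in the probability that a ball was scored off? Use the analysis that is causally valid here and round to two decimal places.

+0.13

Nothing the player does changes bowling type; the imbalance is an allocation artefact. With bowling type also predicting the outcome, the pooled figure is confounded, and the within-stratum comparison is the causal one.
Adjusting over the population distribution of bowling type: 0.394·(0.615−0.538) + 0.333·(0.438−0.250) + 0.273·(0.313−0.174) = +0.131.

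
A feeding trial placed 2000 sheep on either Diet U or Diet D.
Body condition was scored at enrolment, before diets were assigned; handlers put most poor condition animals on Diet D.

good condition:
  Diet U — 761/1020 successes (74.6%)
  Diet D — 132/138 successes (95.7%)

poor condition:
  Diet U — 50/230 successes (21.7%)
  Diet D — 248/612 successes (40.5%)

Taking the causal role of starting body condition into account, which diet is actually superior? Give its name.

Here starting body condition is a common cause — it drives both which diet a case falls under and the outcome. The crude comparison mixes populations; the stratum-specific rates are the causally relevant ones.
Within each level — good condition: 74.6% vs 95.7%; poor condition: 21.7% vs 40.5% — Diet D is higher every time.

Diet D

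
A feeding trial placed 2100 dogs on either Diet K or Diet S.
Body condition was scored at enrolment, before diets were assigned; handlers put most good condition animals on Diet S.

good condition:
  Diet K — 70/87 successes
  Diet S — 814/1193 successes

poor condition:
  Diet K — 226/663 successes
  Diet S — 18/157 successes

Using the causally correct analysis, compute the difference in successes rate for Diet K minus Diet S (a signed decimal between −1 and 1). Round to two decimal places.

+0.16

Starting body condition differs across diets for reasons unrelated to any effect of the diet itself, and it separately predicts the outcome — a classic confounder. We must compare within starting body condition levels.
Adjusting over the population distribution of starting body condition: 0.610·(0.805−0.682) + 0.390·(0.341−0.115) = +0.163.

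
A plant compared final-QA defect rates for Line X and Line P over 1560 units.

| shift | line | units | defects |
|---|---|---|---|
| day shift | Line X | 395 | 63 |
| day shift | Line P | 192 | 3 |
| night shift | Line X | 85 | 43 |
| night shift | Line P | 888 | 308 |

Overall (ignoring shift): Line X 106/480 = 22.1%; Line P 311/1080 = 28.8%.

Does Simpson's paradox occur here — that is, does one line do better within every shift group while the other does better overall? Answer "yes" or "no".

Within each shift level (day shift 15.9% vs 1.6%; night shift 50.6% vs 34.7%), Line P has the lower rate every time. Pooled: 22.1% vs 28.8% — Line X has the lower rate overall. The two comparisons disagree.

yes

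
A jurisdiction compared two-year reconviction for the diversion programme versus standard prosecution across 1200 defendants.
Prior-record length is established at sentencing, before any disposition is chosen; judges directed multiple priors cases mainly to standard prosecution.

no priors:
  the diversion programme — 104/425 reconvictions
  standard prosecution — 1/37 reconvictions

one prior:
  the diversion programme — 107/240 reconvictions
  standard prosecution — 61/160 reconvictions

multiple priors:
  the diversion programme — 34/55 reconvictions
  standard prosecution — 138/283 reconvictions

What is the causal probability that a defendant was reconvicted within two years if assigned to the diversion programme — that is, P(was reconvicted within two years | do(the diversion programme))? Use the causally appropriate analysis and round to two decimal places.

0.42

Nothing the disposition does changes prior-record length; the imbalance is an allocation artefact. With prior-record length also predicting the outcome, the pooled figure is confounded, and the within-stratum comparison is the causal one.
Standardising the diversion programme to the population prior-record length mix: 0.385·104/425 + 0.333·107/240 + 0.282·34/55 = 0.417.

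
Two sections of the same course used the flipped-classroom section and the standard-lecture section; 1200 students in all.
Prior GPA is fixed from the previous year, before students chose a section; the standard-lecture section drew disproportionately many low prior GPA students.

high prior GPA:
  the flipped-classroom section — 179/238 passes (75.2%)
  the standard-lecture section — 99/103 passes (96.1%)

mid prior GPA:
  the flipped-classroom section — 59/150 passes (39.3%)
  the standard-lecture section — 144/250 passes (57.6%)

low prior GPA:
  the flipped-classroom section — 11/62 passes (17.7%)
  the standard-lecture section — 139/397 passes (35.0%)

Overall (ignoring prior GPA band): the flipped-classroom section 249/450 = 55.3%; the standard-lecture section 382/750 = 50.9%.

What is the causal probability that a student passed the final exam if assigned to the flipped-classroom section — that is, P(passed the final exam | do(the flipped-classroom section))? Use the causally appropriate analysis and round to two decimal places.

the standard-lecture section is higher inside every prior GPA band stratum but the flipped-classroom section is higher in aggregate. Whether to stratify depends on how prior GPA band relates to the teaching method.
Nothing the teaching method does changes prior GPA band; the imbalance is an allocation artefact. With prior GPA band also predicting the outcome, the pooled figure is confounded, and the within-stratum comparison is the causal one.
Standardising the flipped-classroom section to the population prior GPA band mix: 0.284·179/238 + 0.333·59/150 + 0.383·11/62 = 0.413.

0.41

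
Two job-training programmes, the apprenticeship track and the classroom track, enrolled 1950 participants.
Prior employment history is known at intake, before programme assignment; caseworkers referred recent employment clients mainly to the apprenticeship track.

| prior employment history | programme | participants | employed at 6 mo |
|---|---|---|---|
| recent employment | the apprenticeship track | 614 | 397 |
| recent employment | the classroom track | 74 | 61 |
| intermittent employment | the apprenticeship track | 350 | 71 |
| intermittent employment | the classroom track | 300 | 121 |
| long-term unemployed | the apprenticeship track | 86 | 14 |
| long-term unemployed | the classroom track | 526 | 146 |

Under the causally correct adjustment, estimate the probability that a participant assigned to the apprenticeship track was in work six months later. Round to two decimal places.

Since prior employment history is a pre-existing factor (not a product of the programme) and it affects the outcome on its own, it is a confounder. The stratified rates, not the pooled rate, identify the causal effect.
Standardising the apprenticeship track to the population prior employment history mix: 0.353·397/614 + 0.333·71/350 + 0.314·14/86 = 0.347.

0.35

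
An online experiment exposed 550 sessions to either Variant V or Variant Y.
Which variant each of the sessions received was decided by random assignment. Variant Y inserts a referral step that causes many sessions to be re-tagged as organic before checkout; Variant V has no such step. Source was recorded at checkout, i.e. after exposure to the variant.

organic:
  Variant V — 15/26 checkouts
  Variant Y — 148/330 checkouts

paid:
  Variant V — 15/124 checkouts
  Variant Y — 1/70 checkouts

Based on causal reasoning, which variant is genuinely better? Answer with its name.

Variant Y

The distribution of traffic source is itself part of what the variant does — it is an intermediate outcome. Holding it fixed would remove that part of the effect; the total effect is the pooled difference.
Pooled: Variant V 20.0% vs Variant Y 37.2%; Variant Y is higher overall.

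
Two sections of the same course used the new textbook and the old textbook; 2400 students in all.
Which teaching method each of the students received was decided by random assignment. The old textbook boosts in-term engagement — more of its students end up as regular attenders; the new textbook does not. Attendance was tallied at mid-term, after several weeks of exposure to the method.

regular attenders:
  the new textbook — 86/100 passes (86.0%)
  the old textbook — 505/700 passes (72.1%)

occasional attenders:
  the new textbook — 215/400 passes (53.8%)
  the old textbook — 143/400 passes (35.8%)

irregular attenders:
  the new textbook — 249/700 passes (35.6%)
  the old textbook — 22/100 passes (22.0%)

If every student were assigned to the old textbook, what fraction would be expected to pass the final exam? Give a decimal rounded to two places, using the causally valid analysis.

0.56

The mid-term attendance-specific comparison favours the new textbook throughout, but the pooled figures favour the old textbook. The question is whether to condition on mid-term attendance.
Mid-term attendance is recorded after the teaching method and is itself shifted by it — it sits on the causal path from teaching method to outcome. Conditioning on a mediator would strip out part of the effect we want; the pooled comparison gives the total causal effect.
So P(outcome | do(the old textbook)) is just the pooled rate for the old textbook: 670/1200 = 0.558.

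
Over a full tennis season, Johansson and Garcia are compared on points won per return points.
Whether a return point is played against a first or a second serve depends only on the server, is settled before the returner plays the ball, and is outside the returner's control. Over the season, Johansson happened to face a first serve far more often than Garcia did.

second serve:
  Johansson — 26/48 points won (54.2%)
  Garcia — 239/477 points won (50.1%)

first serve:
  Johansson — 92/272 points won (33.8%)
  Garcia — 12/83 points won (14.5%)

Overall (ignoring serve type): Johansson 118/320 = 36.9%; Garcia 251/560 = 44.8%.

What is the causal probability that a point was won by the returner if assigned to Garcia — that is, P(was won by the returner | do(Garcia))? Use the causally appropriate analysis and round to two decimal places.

0.36

Serve type differs across players for reasons unrelated to any effect of the player itself, and it separately predicts the outcome — a classic confounder. We must compare within serve type levels.
Standardising Garcia to the population serve type mix: 0.597·239/477 + 0.403·12/83 = 0.357.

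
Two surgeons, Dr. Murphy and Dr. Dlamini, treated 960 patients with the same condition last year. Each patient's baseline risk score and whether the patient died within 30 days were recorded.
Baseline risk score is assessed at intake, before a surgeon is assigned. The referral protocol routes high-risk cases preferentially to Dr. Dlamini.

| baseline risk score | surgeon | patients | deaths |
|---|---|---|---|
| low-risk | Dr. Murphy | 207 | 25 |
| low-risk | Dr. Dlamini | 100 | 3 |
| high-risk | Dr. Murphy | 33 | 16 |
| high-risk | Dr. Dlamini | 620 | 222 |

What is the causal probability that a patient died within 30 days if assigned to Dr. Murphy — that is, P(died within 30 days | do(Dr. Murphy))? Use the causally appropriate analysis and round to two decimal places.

Baseline risk score satisfies the back-door criterion: it is not a descendant of the surgeon, and it blocks the spurious path from surgeon to outcome. Adjusting for it (i.e., using the within-baseline risk score rates) gives the causal effect.
Standardising Dr. Murphy to the population baseline risk score mix: 0.320·25/207 + 0.680·16/33 = 0.368.

0.37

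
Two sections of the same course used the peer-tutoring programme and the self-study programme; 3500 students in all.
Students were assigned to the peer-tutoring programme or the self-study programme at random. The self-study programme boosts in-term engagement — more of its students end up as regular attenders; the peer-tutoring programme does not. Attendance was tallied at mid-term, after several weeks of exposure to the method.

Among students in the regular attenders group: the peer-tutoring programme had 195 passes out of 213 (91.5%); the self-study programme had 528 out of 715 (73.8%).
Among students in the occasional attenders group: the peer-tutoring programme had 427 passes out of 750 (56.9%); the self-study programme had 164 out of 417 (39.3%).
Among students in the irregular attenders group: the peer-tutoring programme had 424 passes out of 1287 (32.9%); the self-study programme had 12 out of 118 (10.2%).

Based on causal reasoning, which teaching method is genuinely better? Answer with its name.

Within every mid-term attendance level the peer-tutoring programme has the higher rate, yet pooled the self-study programme does — Simpson's reversal.
Mid-term attendance is downstream of the teaching method. One should not condition on a consequence of treatment, so the overall rates are the right comparison.
Pooled: the peer-tutoring programme 46.5% vs the self-study programme 56.3%; the self-study programme is higher overall.

the self-study programme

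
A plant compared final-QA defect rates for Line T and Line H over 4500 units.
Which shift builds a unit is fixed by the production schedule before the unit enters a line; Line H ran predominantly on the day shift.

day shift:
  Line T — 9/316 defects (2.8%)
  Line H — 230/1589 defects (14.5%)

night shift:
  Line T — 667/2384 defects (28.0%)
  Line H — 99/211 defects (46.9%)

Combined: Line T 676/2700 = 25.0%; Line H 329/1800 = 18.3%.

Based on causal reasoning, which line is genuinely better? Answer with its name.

Within every shift level Line T has the lower rate, yet pooled Line H does — Simpson's reversal.
Shift satisfies the back-door criterion: it is not a descendant of the line, and it blocks the spurious path from line to outcome. Adjusting for it (i.e., using the within-shift rates) gives the causal effect.
Within each level — day shift: 2.8% vs 14.5%; night shift: 28.0% vs 46.9% — Line T is lower every time.

Line T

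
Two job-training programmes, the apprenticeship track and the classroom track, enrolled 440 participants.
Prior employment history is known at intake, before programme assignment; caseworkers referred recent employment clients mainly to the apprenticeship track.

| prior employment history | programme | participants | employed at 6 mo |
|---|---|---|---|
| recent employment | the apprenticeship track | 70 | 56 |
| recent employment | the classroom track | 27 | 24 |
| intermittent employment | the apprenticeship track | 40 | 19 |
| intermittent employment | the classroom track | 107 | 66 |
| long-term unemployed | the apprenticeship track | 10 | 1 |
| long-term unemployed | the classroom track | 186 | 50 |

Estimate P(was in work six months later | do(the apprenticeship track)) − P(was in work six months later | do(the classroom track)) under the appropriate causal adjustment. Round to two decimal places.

-0.14

Within every prior employment history level the classroom track has the higher rate, yet pooled the apprenticeship track does — Simpson's reversal.
Since prior employment history is a pre-existing factor (not a product of the programme) and it affects the outcome on its own, it is a confounder. The stratified rates, not the pooled rate, identify the causal effect.
Adjusting over the population distribution of prior employment history: 0.220·(0.800−0.889) + 0.334·(0.475−0.617) + 0.445·(0.100−0.269) = -0.142.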